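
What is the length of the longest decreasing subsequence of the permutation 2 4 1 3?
2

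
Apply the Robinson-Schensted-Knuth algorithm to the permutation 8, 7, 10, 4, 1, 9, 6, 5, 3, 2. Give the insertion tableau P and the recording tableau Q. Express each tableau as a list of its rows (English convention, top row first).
Insert each entry of the permutation into P by Schensted row insertion, recording in Q the position of each new cell.

Insert 8: appended to row 1. P = [[8]].
Insert 7: 7 bumps 8 from row 1; 8 starts row 2. P = [[7], [8]].
Insert 10: appended to row 1. P = [[7, 10], [8]].
Insert 4: 4 bumps 7 from row 1; 7 bumps 8 from row 2; 8 starts row 3. P = [[4, 10], [7], [8]].
Insert 1: 1 bumps 4 from row 1; 4 bumps 7 from row 2; 7 bumps 8 from row 3; 8 starts row 4. P = [[1, 10], [4], [7], [8]].
Insert 9: 9 bumps 10 from row 1; 10 appends to row 2. P = [[1, 9], [4, 10], [7], [8]].
Insert 6: 6 bumps 9 from row 1; 9 bumps 10 from row 2; 10 appends to row 3. P = [[1, 6], [4, 9], [7, 10], [8]].
Insert 5: 5 bumps 6 from row 1; 6 bumps 9 from row 2; 9 bumps 10 from row 3; 10 appends to row 4. P = [[1, 5], [4, 6], [7, 9], [8, 10]].
Insert 3: 3 bumps 5 from row 1; 5 bumps 6 from row 2; 6 bumps 7 from row 3; 7 bumps 8 from row 4; 8 starts row 5. P = [[1, 3], [4, 5], [6, 9], [7, 10], [8]].
Insert 2: 2 bumps 3 from row 1; 3 bumps 4 from row 2; 4 bumps 6 from row 3; 6 bumps 7 from row 4; 7 bumps 8 from row 5; 8 starts row 6. P = [[1, 2], [3, 5], [4, 9], [6, 10], [7], [8]].

So P = [[1, 2], [3, 5], [4, 9], [6, 10], [7], [8]], Q = [[1, 3], [2, 6], [4, 7], [5, 8], [9], [10]].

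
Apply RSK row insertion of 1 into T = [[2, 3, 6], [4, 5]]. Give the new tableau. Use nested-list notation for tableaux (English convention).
[[1, 3, 6], [2, 5], [4]]

In row 1, 1 replaces 2 (the leftmost entry greater than 1); 2 is bumped to row 2. In row 2, 2 replaces 4 (the leftmost entry greater than 2); 4 is bumped to row 3. 4 starts a new row 3. The new tableau is [[1, 3, 6], [2, 5], [4]].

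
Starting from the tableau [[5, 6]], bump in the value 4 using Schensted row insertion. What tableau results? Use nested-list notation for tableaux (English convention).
[[4, 6], [5]]

In row 1, 4 replaces 5 (the leftmost entry greater than 4); 5 is bumped to row 2. 5 starts a new row 2. The new tableau is [[4, 6], [5]].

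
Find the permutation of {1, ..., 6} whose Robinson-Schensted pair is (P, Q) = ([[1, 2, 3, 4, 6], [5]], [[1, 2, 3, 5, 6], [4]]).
Reverse the RSK construction: for i from n down to 1, find the cell of Q containing i, remove the entry at that cell from P, and reverse-bump it up through P; the value ejected from row 1 is w(i).

Step i=6: Q has 6 at row 1, column 5; remove that cell from P, ejecting 6. So w(6) = 6. P is now [[1, 2, 3, 4], [5]].
Step i=5: Q has 5 at row 1, column 4; remove that cell from P, ejecting 4. So w(5) = 4. P is now [[1, 2, 3], [5]].
Step i=4: Q has 4 at row 2, column 1; remove 5 from row 2 of P and reverse-bump: 5 enters row 1 and ejects 3. So w(4) = 3. P is now [[1, 2, 5]].
Step i=3: Q has 3 at row 1, column 3; remove that cell from P, ejecting 5. So w(3) = 5. P is now [[1, 2]].
Step i=2: Q has 2 at row 1, column 2; remove that cell from P, ejecting 2. So w(2) = 2. P is now [[1]].
Step i=1: Q has 1 at row 1, column 1; remove that cell from P, ejecting 1. So w(1) = 1. P is now [].

So w = 1 2 5 3 4 6.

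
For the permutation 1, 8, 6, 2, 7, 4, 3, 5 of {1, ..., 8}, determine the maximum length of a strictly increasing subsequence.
4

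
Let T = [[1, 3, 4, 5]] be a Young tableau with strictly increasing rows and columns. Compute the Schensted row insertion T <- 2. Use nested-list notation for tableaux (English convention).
[[1, 2, 4, 5], [3]]

In row 1, 2 replaces 3 (the leftmost entry greater than 2); 3 is bumped to row 2. 3 starts a new row 2. The new tableau is [[1, 2, 4, 5], [3]].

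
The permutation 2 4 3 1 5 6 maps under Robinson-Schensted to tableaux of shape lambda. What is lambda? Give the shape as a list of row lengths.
RSK row insertion gives P = [[1, 3, 5, 6], [2], [4]], which has shape [4, 1, 1].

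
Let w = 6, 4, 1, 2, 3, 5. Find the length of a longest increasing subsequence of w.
4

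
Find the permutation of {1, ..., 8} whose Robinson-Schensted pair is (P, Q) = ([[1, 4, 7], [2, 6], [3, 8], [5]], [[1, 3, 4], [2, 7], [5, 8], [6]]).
Reverse RSK: for i = n, n-1, ..., 1, locate i in Q, remove the corresponding corner cell from P, and reverse-bump its entry up through P; the value ejected from row 1 is w(i).

So w = 5 3 6 8 2 1 7 4.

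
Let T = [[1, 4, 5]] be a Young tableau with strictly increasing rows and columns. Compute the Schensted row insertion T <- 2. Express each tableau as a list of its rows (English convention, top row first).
In row 1, 2 replaces 4 (the leftmost entry greater than 2); 4 is bumped to row 2. 4 starts a new row 2. The new tableau is [[1, 2, 5], [4]].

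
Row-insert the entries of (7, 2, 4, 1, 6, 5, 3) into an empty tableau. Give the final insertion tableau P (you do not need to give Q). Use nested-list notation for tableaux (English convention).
P = [[1, 3, 5], [2, 4], [6], [7]]

After inserting 7: P = [[7]].
After inserting 2: P = [[2], [7]].
After inserting 4: P = [[2, 4], [7]].
After inserting 1: P = [[1, 4], [2], [7]].
After inserting 6: P = [[1, 4, 6], [2], [7]].
After inserting 5: P = [[1, 4, 5], [2, 6], [7]].
After inserting 3: P = [[1, 3, 5], [2, 4], [6], [7]].

So P = [[1, 3, 5], [2, 4], [6], [7]].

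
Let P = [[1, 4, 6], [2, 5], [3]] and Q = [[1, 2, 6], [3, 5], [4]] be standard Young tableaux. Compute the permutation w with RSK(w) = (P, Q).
3 5 2 1 4 6

Reverse the RSK construction: for i from n down to 1, find the cell of Q containing i, remove the entry at that cell from P, and reverse-bump it up through P; the value ejected from row 1 is w(i).

Step i=6: Q has 6 at row 1, column 3; remove that cell from P, ejecting 6. So w(6) = 6. P is now [[1, 4], [2, 5], [3]].
Step i=5: Q has 5 at row 2, column 2; remove 5 from row 2 of P and reverse-bump: 5 enters row 1 and ejects 4. So w(5) = 4. P is now [[1, 5], [2], [3]].
Step i=4: Q has 4 at row 3, column 1; remove 3 from row 3 of P and reverse-bump: 3 enters row 2 and ejects 2; 2 enters row 1 and ejects 1. So w(4) = 1. P is now [[2, 5], [3]].
Step i=3: Q has 3 at row 2, column 1; remove 3 from row 2 of P and reverse-bump: 3 enters row 1 and ejects 2. So w(3) = 2. P is now [[3, 5]].
Step i=2: Q has 2 at row 1, column 2; remove that cell from P, ejecting 5. So w(2) = 5. P is now [[3]].
Step i=1: Q has 1 at row 1, column 1; remove that cell from P, ejecting 3. So w(1) = 3. P is now [].

So w = 3 5 2 1 4 6.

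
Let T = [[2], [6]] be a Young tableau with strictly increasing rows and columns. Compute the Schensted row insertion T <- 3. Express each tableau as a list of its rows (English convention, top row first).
3 is larger than every entry of row 1, so it is appended to row 1. The new tableau is [[2, 3], [6]].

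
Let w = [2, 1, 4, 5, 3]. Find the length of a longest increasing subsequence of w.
3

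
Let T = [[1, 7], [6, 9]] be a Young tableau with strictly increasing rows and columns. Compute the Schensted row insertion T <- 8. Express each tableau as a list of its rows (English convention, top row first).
8 is larger than every entry of row 1, so it is appended to row 1. The new tableau is [[1, 7, 8], [6, 9]].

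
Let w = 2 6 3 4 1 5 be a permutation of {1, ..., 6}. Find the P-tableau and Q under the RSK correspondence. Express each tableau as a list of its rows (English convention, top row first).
Insert each entry of the permutation into P by Schensted row insertion, recording in Q the position of each new cell.

After inserting 2: P = [[2]].
After inserting 6: P = [[2, 6]].
After inserting 3: P = [[2, 3], [6]].
After inserting 4: P = [[2, 3, 4], [6]].
After inserting 1: P = [[1, 3, 4], [2], [6]].
After inserting 5: P = [[1, 3, 4, 5], [2], [6]].

So P = [[1, 3, 4, 5], [2], [6]], Q = [[1, 2, 4, 6], [3], [5]].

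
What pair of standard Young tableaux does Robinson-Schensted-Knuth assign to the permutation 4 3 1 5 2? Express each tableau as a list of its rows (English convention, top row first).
Insert each entry of the permutation into P by Schensted row insertion, recording in Q the position of each new cell.

Insert 4: appended to row 1. P = [[4]].
Insert 3: 3 bumps 4 from row 1; 4 starts row 2. P = [[3], [4]].
Insert 1: 1 bumps 3 from row 1; 3 bumps 4 from row 2; 4 starts row 3. P = [[1], [3], [4]].
Insert 5: appended to row 1. P = [[1, 5], [3], [4]].
Insert 2: 2 bumps 5 from row 1; 5 appends to row 2. P = [[1, 2], [3, 5], [4]].

So P = [[1, 2], [3, 5], [4]], Q = [[1, 4], [2, 5], [3]].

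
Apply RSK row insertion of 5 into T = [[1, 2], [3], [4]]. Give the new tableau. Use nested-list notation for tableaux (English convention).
[[1, 2, 5], [3], [4]]

5 is larger than every entry of row 1, so it is appended to row 1. The new tableau is [[1, 2, 5], [3], [4]].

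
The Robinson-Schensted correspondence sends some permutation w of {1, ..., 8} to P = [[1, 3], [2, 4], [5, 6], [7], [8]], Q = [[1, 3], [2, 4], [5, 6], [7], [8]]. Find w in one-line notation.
Reverse the RSK construction: for i from n down to 1, find the cell of Q containing i, remove the entry at that cell from P, and reverse-bump it up through P; the value ejected from row 1 is w(i).

Step i=8: Q has 8 at row 5, column 1; remove 8 from row 5 of P and reverse-bump: 8 enters row 4 and ejects 7; 7 enters row 3 and ejects 6; 6 enters row 2 and ejects 4; 4 enters row 1 and ejects 3. So w(8) = 3. P is now [[1, 4], [2, 6], [5, 7], [8]].
Step i=7: Q has 7 at row 4, column 1; remove 8 from row 4 of P and reverse-bump: 8 enters row 3 and ejects 7; 7 enters row 2 and ejects 6; 6 enters row 1 and ejects 4. So w(7) = 4. P is now [[1, 6], [2, 7], [5, 8]].
Step i=6: Q has 6 at row 3, column 2; remove 8 from row 3 of P and reverse-bump: 8 enters row 2 and ejects 7; 7 enters row 1 and ejects 6. So w(6) = 6. P is now [[1, 7], [2, 8], [5]].
Step i=5: Q has 5 at row 3, column 1; remove 5 from row 3 of P and reverse-bump: 5 enters row 2 and ejects 2; 2 enters row 1 and ejects 1. So w(5) = 1. P is now [[2, 7], [5, 8]].
Step i=4: Q has 4 at row 2, column 2; remove 8 from row 2 of P and reverse-bump: 8 enters row 1 and ejects 7. So w(4) = 7. P is now [[2, 8], [5]].
Step i=3: Q has 3 at row 1, column 2; remove that cell from P, ejecting 8. So w(3) = 8. P is now [[2], [5]].
Step i=2: Q has 2 at row 2, column 1; remove 5 from row 2 of P and reverse-bump: 5 enters row 1 and ejects 2. So w(2) = 2. P is now [[5]].
Step i=1: Q has 1 at row 1, column 1; remove that cell from P, ejecting 5. So w(1) = 5. P is now [].

So w = 5 2 8 7 1 6 4 3.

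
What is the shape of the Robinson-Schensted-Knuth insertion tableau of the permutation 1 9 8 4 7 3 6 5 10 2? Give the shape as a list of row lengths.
Row-insert each entry into an empty tableau.

After inserting 1: P = [[1]].
After inserting 9: P = [[1, 9]].
After inserting 8: P = [[1, 8], [9]].
After inserting 4: P = [[1, 4], [8], [9]].
After inserting 7: P = [[1, 4, 7], [8], [9]].
After inserting 3: P = [[1, 3, 7], [4], [8], [9]].
After inserting 6: P = [[1, 3, 6], [4, 7], [8], [9]].
After inserting 5: P = [[1, 3, 5], [4, 6], [7], [8], [9]].
After inserting 10: P = [[1, 3, 5, 10], [4, 6], [7], [8], [9]].
After inserting 2: P = [[1, 2, 5, 10], [3, 6], [4], [7], [8], [9]].

The final insertion tableau P = [[1, 2, 5, 10], [3, 6], [4], [7], [8], [9]] has shape [4, 2, 1, 1, 1, 1].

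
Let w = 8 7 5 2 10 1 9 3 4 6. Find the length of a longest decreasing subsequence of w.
5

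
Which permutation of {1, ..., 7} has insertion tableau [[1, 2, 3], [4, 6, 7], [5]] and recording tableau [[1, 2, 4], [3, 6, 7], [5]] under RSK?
Reverse RSK: for i = n, n-1, ..., 1, locate i in Q, remove the corresponding corner cell from P, and reverse-bump its entry up through P; the value ejected from row 1 is w(i).

So w = 5 6 4 7 1 2 3.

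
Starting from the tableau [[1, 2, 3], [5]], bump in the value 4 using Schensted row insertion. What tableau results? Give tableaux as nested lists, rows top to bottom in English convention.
4 is larger than every entry of row 1, so it is appended to row 1. The new tableau is [[1, 2, 3, 4], [5]].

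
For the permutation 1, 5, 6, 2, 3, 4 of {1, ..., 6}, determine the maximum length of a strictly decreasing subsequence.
2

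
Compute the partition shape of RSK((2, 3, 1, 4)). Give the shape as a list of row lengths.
Row-insert each entry into an empty tableau.

After inserting 2: P = [[2]].
After inserting 3: P = [[2, 3]].
After inserting 1: P = [[1, 3], [2]].
After inserting 4: P = [[1, 3, 4], [2]].

The final insertion tableau P = [[1, 3, 4], [2]] has shape [3, 1].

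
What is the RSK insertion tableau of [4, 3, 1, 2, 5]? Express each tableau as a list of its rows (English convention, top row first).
P = [[1, 2, 5], [3], [4]]

Insert 4: appended to row 1. P = [[4]].
Insert 3: 3 bumps 4 from row 1; 4 starts row 2. P = [[3], [4]].
Insert 1: 1 bumps 3 from row 1; 3 bumps 4 from row 2; 4 starts row 3. P = [[1], [3], [4]].
Insert 2: appended to row 1. P = [[1, 2], [3], [4]].
Insert 5: appended to row 1. P = [[1, 2, 5], [3], [4]].

So P = [[1, 2, 5], [3], [4]].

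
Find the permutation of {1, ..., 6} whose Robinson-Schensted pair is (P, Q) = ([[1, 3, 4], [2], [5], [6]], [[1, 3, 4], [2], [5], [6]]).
6 2 3 5 4 1

Reverse the RSK construction: for i from n down to 1, find the cell of Q containing i, remove the entry at that cell from P, and reverse-bump it up through P; the value ejected from row 1 is w(i).

Step i=6: Q has 6 at row 4, column 1; remove 6 from row 4 of P and reverse-bump: 6 enters row 3 and ejects 5; 5 enters row 2 and ejects 2; 2 enters row 1 and ejects 1. So w(6) = 1. P is now [[2, 3, 4], [5], [6]].
Step i=5: Q has 5 at row 3, column 1; remove 6 from row 3 of P and reverse-bump: 6 enters row 2 and ejects 5; 5 enters row 1 and ejects 4. So w(5) = 4. P is now [[2, 3, 5], [6]].
Step i=4: Q has 4 at row 1, column 3; remove that cell from P, ejecting 5. So w(4) = 5. P is now [[2, 3], [6]].
Step i=3: Q has 3 at row 1, column 2; remove that cell from P, ejecting 3. So w(3) = 3. P is now [[2], [6]].
Step i=2: Q has 2 at row 2, column 1; remove 6 from row 2 of P and reverse-bump: 6 enters row 1 and ejects 2. So w(2) = 2. P is now [[6]].
Step i=1: Q has 1 at row 1, column 1; remove that cell from P, ejecting 6. So w(1) = 6. P is now [].

So w = 6 2 3 5 4 1.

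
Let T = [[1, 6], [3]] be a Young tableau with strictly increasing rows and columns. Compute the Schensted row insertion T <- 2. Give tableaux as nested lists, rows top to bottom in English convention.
[[1, 2], [3, 6]]

In row 1, 2 replaces 6 (the leftmost entry greater than 2); 6 is bumped to row 2. 6 is appended to row 2. The new tableau is [[1, 2], [3, 6]].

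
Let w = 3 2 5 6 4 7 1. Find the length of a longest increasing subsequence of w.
4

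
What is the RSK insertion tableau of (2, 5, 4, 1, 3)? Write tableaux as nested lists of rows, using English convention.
After inserting 2: P = [[2]].
After inserting 5: P = [[2, 5]].
After inserting 4: P = [[2, 4], [5]].
After inserting 1: P = [[1, 4], [2], [5]].
After inserting 3: P = [[1, 3], [2, 4], [5]].

So P = [[1, 3], [2, 4], [5]].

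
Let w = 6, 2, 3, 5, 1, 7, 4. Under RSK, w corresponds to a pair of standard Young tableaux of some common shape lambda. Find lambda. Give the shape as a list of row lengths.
[4, 2, 1]

RSK row insertion gives P = [[1, 3, 4, 7], [2, 5], [6]], which has shape [4, 2, 1].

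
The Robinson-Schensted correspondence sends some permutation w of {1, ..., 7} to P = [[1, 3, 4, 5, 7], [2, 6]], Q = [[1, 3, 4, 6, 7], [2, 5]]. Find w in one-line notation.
Reverse RSK: for i = n, n-1, ..., 1, locate i in Q, remove the corresponding corner cell from P, and reverse-bump its entry up through P; the value ejected from row 1 is w(i).

So w = 2 1 3 6 4 5 7.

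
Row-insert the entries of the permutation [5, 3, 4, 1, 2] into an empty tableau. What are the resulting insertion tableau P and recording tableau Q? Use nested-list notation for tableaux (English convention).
P = [[1, 2], [3, 4], [5]], Q = [[1, 3], [2, 5], [4]]

Insert each entry of the permutation into P by Schensted row insertion, recording in Q the position of each new cell.

Insert 5: appended to row 1. P = [[5]], Q = [[1]].
Insert 3: 3 bumps 5 from row 1; 5 starts row 2. P = [[3], [5]], Q = [[1], [2]].
Insert 4: appended to row 1. P = [[3, 4], [5]], Q = [[1, 3], [2]].
Insert 1: 1 bumps 3 from row 1; 3 bumps 5 from row 2; 5 starts row 3. P = [[1, 4], [3], [5]], Q = [[1, 3], [2], [4]].
Insert 2: 2 bumps 4 from row 1; 4 appends to row 2. P = [[1, 2], [3, 4], [5]], Q = [[1, 3], [2, 5], [4]].

So P = [[1, 2], [3, 4], [5]], Q = [[1, 3], [2, 5], [4]].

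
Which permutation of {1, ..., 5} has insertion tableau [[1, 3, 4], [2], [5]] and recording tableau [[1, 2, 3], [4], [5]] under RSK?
Reverse RSK: for i = n, n-1, ..., 1, locate i in Q, remove the corresponding corner cell from P, and reverse-bump its entry up through P; the value ejected from row 1 is w(i).

So w = 2 3 5 4 1.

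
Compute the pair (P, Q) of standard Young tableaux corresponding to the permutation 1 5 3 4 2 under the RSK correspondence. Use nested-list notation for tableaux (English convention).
Insert each entry of the permutation into P by Schensted row insertion, recording in Q the position of each new cell.

Insert 1: appended to row 1. P = [[1]].
Insert 5: appended to row 1. P = [[1, 5]].
Insert 3: 3 bumps 5 from row 1; 5 starts row 2. P = [[1, 3], [5]].
Insert 4: appended to row 1. P = [[1, 3, 4], [5]].
Insert 2: 2 bumps 3 from row 1; 3 bumps 5 from row 2; 5 starts row 3. P = [[1, 2, 4], [3], [5]].

So P = [[1, 2, 4], [3], [5]], Q = [[1, 2, 4], [3], [5]].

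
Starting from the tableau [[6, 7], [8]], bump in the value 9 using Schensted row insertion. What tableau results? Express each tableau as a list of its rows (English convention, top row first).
[[6, 7, 9], [8]]

9 is larger than every entry of row 1, so it is appended to row 1. The new tableau is [[6, 7, 9], [8]].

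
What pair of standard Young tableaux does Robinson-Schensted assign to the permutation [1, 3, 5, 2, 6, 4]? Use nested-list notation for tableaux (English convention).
Insert each entry of the permutation into P by Schensted row insertion, recording in Q the position of each new cell.

After inserting 1: P = [[1]].
After inserting 3: P = [[1, 3]].
After inserting 5: P = [[1, 3, 5]].
After inserting 2: P = [[1, 2, 5], [3]].
After inserting 6: P = [[1, 2, 5, 6], [3]].
After inserting 4: P = [[1, 2, 4, 6], [3, 5]].

So P = [[1, 2, 4, 6], [3, 5]], Q = [[1, 2, 3, 5], [4, 6]].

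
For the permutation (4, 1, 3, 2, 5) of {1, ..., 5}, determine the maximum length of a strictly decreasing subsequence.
3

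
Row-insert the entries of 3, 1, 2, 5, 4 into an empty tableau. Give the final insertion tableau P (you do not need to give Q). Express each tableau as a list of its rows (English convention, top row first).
P = [[1, 2, 4], [3, 5]]

Insert 3: appended to row 1. P = [[3]].
Insert 1: 1 bumps 3 from row 1; 3 starts row 2. P = [[1], [3]].
Insert 2: appended to row 1. P = [[1, 2], [3]].
Insert 5: appended to row 1. P = [[1, 2, 5], [3]].
Insert 4: 4 bumps 5 from row 1; 5 appends to row 2. P = [[1, 2, 4], [3, 5]].

So P = [[1, 2, 4], [3, 5]].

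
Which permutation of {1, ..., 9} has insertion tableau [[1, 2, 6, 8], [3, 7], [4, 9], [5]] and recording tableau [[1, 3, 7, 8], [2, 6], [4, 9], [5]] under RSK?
5 4 9 3 1 2 7 8 6

Reverse the RSK construction: for i from n down to 1, find the cell of Q containing i, remove the entry at that cell from P, and reverse-bump it up through P; the value ejected from row 1 is w(i).

Step i=9: Q has 9 at row 3, column 2; remove 9 from row 3 of P and reverse-bump: 9 enters row 2 and ejects 7; 7 enters row 1 and ejects 6. So w(9) = 6. P is now [[1, 2, 7, 8], [3, 9], [4], [5]].
Step i=8: Q has 8 at row 1, column 4; remove that cell from P, ejecting 8. So w(8) = 8. P is now [[1, 2, 7], [3, 9], [4], [5]].
Step i=7: Q has 7 at row 1, column 3; remove that cell from P, ejecting 7. So w(7) = 7. P is now [[1, 2], [3, 9], [4], [5]].
Step i=6: Q has 6 at row 2, column 2; remove 9 from row 2 of P and reverse-bump: 9 enters row 1 and ejects 2. So w(6) = 2. P is now [[1, 9], [3], [4], [5]].
Step i=5: Q has 5 at row 4, column 1; remove 5 from row 4 of P and reverse-bump: 5 enters row 3 and ejects 4; 4 enters row 2 and ejects 3; 3 enters row 1 and ejects 1. So w(5) = 1. P is now [[3, 9], [4], [5]].
Step i=4: Q has 4 at row 3, column 1; remove 5 from row 3 of P and reverse-bump: 5 enters row 2 and ejects 4; 4 enters row 1 and ejects 3. So w(4) = 3. P is now [[4, 9], [5]].
Step i=3: Q has 3 at row 1, column 2; remove that cell from P, ejecting 9. So w(3) = 9. P is now [[4], [5]].
Step i=2: Q has 2 at row 2, column 1; remove 5 from row 2 of P and reverse-bump: 5 enters row 1 and ejects 4. So w(2) = 4. P is now [[5]].
Step i=1: Q has 1 at row 1, column 1; remove that cell from P, ejecting 5. So w(1) = 5. P is now [].

So w = 5 4 9 3 1 2 7 8 6.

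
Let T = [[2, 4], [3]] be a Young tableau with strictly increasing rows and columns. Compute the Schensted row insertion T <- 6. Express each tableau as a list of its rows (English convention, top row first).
[[2, 4, 6], [3]]

6 is larger than every entry of row 1, so it is appended to row 1. The new tableau is [[2, 4, 6], [3]].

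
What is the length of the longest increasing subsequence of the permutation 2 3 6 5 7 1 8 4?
5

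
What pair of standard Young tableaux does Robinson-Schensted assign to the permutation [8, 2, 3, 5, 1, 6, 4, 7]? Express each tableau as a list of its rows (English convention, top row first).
Insert each entry of the permutation into P by Schensted row insertion, recording in Q the position of each new cell.

Insert 8: appended to row 1. P = [[8]].
Insert 2: 2 bumps 8 from row 1; 8 starts row 2. P = [[2], [8]].
Insert 3: appended to row 1. P = [[2, 3], [8]].
Insert 5: appended to row 1. P = [[2, 3, 5], [8]].
Insert 1: 1 bumps 2 from row 1; 2 bumps 8 from row 2; 8 starts row 3. P = [[1, 3, 5], [2], [8]].
Insert 6: appended to row 1. P = [[1, 3, 5, 6], [2], [8]].
Insert 4: 4 bumps 5 from row 1; 5 appends to row 2. P = [[1, 3, 4, 6], [2, 5], [8]].
Insert 7: appended to row 1. P = [[1, 3, 4, 6, 7], [2, 5], [8]].

So P = [[1, 3, 4, 6, 7], [2, 5], [8]], Q = [[1, 3, 4, 6, 8], [2, 7], [5]].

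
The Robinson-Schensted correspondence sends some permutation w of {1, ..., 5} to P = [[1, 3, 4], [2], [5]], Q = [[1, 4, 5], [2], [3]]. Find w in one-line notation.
Reverse the RSK construction: for i from n down to 1, find the cell of Q containing i, remove the entry at that cell from P, and reverse-bump it up through P; the value ejected from row 1 is w(i).

Step i=5: Q has 5 at row 1, column 3; remove that cell from P, ejecting 4. So w(5) = 4. P is now [[1, 3], [2], [5]].
Step i=4: Q has 4 at row 1, column 2; remove that cell from P, ejecting 3. So w(4) = 3. P is now [[1], [2], [5]].
Step i=3: Q has 3 at row 3, column 1; remove 5 from row 3 of P and reverse-bump: 5 enters row 2 and ejects 2; 2 enters row 1 and ejects 1. So w(3) = 1. P is now [[2], [5]].
Step i=2: Q has 2 at row 2, column 1; remove 5 from row 2 of P and reverse-bump: 5 enters row 1 and ejects 2. So w(2) = 2. P is now [[5]].
Step i=1: Q has 1 at row 1, column 1; remove that cell from P, ejecting 5. So w(1) = 5. P is now [].

So w = 5 2 1 3 4.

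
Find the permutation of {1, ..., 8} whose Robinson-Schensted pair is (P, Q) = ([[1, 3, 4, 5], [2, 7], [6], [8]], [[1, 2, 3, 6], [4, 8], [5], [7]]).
Reverse the RSK construction: for i from n down to 1, find the cell of Q containing i, remove the entry at that cell from P, and reverse-bump it up through P; the value ejected from row 1 is w(i).

Step i=8: Q has 8 at row 2, column 2; remove 7 from row 2 of P and reverse-bump: 7 enters row 1 and ejects 5. So w(8) = 5. P is now [[1, 3, 4, 7], [2], [6], [8]].
Step i=7: Q has 7 at row 4, column 1; remove 8 from row 4 of P and reverse-bump: 8 enters row 3 and ejects 6; 6 enters row 2 and ejects 2; 2 enters row 1 and ejects 1. So w(7) = 1. P is now [[2, 3, 4, 7], [6], [8]].
Step i=6: Q has 6 at row 1, column 4; remove that cell from P, ejecting 7. So w(6) = 7. P is now [[2, 3, 4], [6], [8]].
Step i=5: Q has 5 at row 3, column 1; remove 8 from row 3 of P and reverse-bump: 8 enters row 2 and ejects 6; 6 enters row 1 and ejects 4. So w(5) = 4. P is now [[2, 3, 6], [8]].
Step i=4: Q has 4 at row 2, column 1; remove 8 from row 2 of P and reverse-bump: 8 enters row 1 and ejects 6. So w(4) = 6. P is now [[2, 3, 8]].
Step i=3: Q has 3 at row 1, column 3; remove that cell from P, ejecting 8. So w(3) = 8. P is now [[2, 3]].
Step i=2: Q has 2 at row 1, column 2; remove that cell from P, ejecting 3. So w(2) = 3. P is now [[2]].
Step i=1: Q has 1 at row 1, column 1; remove that cell from P, ejecting 2. So w(1) = 2. P is now [].

So w = 2 3 8 6 4 7 1 5.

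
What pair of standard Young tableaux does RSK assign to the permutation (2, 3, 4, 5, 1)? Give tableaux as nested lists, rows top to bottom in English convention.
Insert each entry of the permutation into P by Schensted row insertion, recording in Q the position of each new cell.

Insert 2: appended to row 1. P = [[2]].
Insert 3: appended to row 1. P = [[2, 3]].
Insert 4: appended to row 1. P = [[2, 3, 4]].
Insert 5: appended to row 1. P = [[2, 3, 4, 5]].
Insert 1: 1 bumps 2 from row 1; 2 starts row 2. P = [[1, 3, 4, 5], [2]].

So P = [[1, 3, 4, 5], [2]], Q = [[1, 2, 3, 4], [5]].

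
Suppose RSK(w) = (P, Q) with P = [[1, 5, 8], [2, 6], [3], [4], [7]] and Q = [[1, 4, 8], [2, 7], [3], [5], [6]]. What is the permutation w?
7 4 3 6 2 1 5 8

Reverse the RSK construction: for i from n down to 1, find the cell of Q containing i, remove the entry at that cell from P, and reverse-bump it up through P; the value ejected from row 1 is w(i).

Step i=8: Q has 8 at row 1, column 3; remove that cell from P, ejecting 8. So w(8) = 8. P is now [[1, 5], [2, 6], [3], [4], [7]].
Step i=7: Q has 7 at row 2, column 2; remove 6 from row 2 of P and reverse-bump: 6 enters row 1 and ejects 5. So w(7) = 5. P is now [[1, 6], [2], [3], [4], [7]].
Step i=6: Q has 6 at row 5, column 1; remove 7 from row 5 of P and reverse-bump: 7 enters row 4 and ejects 4; 4 enters row 3 and ejects 3; 3 enters row 2 and ejects 2; 2 enters row 1 and ejects 1. So w(6) = 1. P is now [[2, 6], [3], [4], [7]].
Step i=5: Q has 5 at row 4, column 1; remove 7 from row 4 of P and reverse-bump: 7 enters row 3 and ejects 4; 4 enters row 2 and ejects 3; 3 enters row 1 and ejects 2. So w(5) = 2. P is now [[3, 6], [4], [7]].
Step i=4: Q has 4 at row 1, column 2; remove that cell from P, ejecting 6. So w(4) = 6. P is now [[3], [4], [7]].
Step i=3: Q has 3 at row 3, column 1; remove 7 from row 3 of P and reverse-bump: 7 enters row 2 and ejects 4; 4 enters row 1 and ejects 3. So w(3) = 3. P is now [[4], [7]].
Step i=2: Q has 2 at row 2, column 1; remove 7 from row 2 of P and reverse-bump: 7 enters row 1 and ejects 4. So w(2) = 4. P is now [[7]].
Step i=1: Q has 1 at row 1, column 1; remove that cell from P, ejecting 7. So w(1) = 7. P is now [].

So w = 7 4 3 6 2 1 5 8.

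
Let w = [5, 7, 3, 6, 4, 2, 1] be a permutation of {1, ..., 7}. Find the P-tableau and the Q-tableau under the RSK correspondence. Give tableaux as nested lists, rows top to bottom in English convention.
P = [[1, 4], [2, 6], [3], [5], [7]], Q = [[1, 2], [3, 4], [5], [6], [7]]

Insert each entry of the permutation into P by Schensted row insertion, recording in Q the position of each new cell.

After inserting 5: P = [[5]].
After inserting 7: P = [[5, 7]].
After inserting 3: P = [[3, 7], [5]].
After inserting 6: P = [[3, 6], [5, 7]].
After inserting 4: P = [[3, 4], [5, 6], [7]].
After inserting 2: P = [[2, 4], [3, 6], [5], [7]].
After inserting 1: P = [[1, 4], [2, 6], [3], [5], [7]].

So P = [[1, 4], [2, 6], [3], [5], [7]], Q = [[1, 2], [3, 4], [5], [6], [7]].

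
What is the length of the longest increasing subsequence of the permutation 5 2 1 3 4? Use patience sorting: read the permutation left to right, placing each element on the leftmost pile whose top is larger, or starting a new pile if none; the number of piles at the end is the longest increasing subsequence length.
5: new pile. tops = [5]
2: onto pile 1 (replacing 5). tops = [2]
1: onto pile 1 (replacing 2). tops = [1]
3: new pile. tops = [1, 3]
4: new pile. tops = [1, 3, 4]

3 piles, so the longest increasing subsequence has length 3.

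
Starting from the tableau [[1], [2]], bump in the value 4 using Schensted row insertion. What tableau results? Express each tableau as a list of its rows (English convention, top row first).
4 is larger than every entry of row 1, so it is appended to row 1. The new tableau is [[1, 4], [2]].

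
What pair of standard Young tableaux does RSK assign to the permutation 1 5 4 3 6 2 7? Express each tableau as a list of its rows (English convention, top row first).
Insert each entry of the permutation into P by Schensted row insertion, recording in Q the position of each new cell.

Insert 1: appended to row 1. P = [[1]].
Insert 5: appended to row 1. P = [[1, 5]].
Insert 4: 4 bumps 5 from row 1; 5 starts row 2. P = [[1, 4], [5]].
Insert 3: 3 bumps 4 from row 1; 4 bumps 5 from row 2; 5 starts row 3. P = [[1, 3], [4], [5]].
Insert 6: appended to row 1. P = [[1, 3, 6], [4], [5]].
Insert 2: 2 bumps 3 from row 1; 3 bumps 4 from row 2; 4 bumps 5 from row 3; 5 starts row 4. P = [[1, 2, 6], [3], [4], [5]].
Insert 7: appended to row 1. P = [[1, 2, 6, 7], [3], [4], [5]].

So P = [[1, 2, 6, 7], [3], [4], [5]], Q = [[1, 2, 5, 7], [3], [4], [6]].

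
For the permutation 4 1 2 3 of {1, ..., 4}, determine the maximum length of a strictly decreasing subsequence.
2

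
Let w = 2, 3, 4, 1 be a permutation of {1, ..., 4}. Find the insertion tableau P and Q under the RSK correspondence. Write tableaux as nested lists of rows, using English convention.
Insert each entry of the permutation into P by Schensted row insertion, recording in Q the position of each new cell.

Insert 2: appended to row 1. P = [[2]].
Insert 3: appended to row 1. P = [[2, 3]].
Insert 4: appended to row 1. P = [[2, 3, 4]].
Insert 1: 1 bumps 2 from row 1; 2 starts row 2. P = [[1, 3, 4], [2]].

So P = [[1, 3, 4], [2]], Q = [[1, 2, 3], [4]].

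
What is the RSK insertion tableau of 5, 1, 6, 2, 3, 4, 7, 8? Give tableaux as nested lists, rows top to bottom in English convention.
P = [[1, 2, 3, 4, 7, 8], [5, 6]]

Insert 5: appended to row 1. P = [[5]].
Insert 1: 1 bumps 5 from row 1; 5 starts row 2. P = [[1], [5]].
Insert 6: appended to row 1. P = [[1, 6], [5]].
Insert 2: 2 bumps 6 from row 1; 6 appends to row 2. P = [[1, 2], [5, 6]].
Insert 3: appended to row 1. P = [[1, 2, 3], [5, 6]].
Insert 4: appended to row 1. P = [[1, 2, 3, 4], [5, 6]].
Insert 7: appended to row 1. P = [[1, 2, 3, 4, 7], [5, 6]].
Insert 8: appended to row 1. P = [[1, 2, 3, 4, 7, 8], [5, 6]].

So P = [[1, 2, 3, 4, 7, 8], [5, 6]].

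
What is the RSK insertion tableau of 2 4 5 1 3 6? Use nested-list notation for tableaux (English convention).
After inserting 2: P = [[2]].
After inserting 4: P = [[2, 4]].
After inserting 5: P = [[2, 4, 5]].
After inserting 1: P = [[1, 4, 5], [2]].
After inserting 3: P = [[1, 3, 5], [2, 4]].
After inserting 6: P = [[1, 3, 5, 6], [2, 4]].

So P = [[1, 3, 5, 6], [2, 4]].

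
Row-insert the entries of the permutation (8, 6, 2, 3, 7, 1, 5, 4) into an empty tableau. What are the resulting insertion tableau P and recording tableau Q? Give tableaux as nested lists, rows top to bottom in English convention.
P = [[1, 3, 4], [2, 5], [6, 7], [8]], Q = [[1, 4, 5], [2, 7], [3, 8], [6]]

Insert each entry of the permutation into P by Schensted row insertion, recording in Q the position of each new cell.

Insert 8: appended to row 1. P = [[8]].
Insert 6: 6 bumps 8 from row 1; 8 starts row 2. P = [[6], [8]].
Insert 2: 2 bumps 6 from row 1; 6 bumps 8 from row 2; 8 starts row 3. P = [[2], [6], [8]].
Insert 3: appended to row 1. P = [[2, 3], [6], [8]].
Insert 7: appended to row 1. P = [[2, 3, 7], [6], [8]].
Insert 1: 1 bumps 2 from row 1; 2 bumps 6 from row 2; 6 bumps 8 from row 3; 8 starts row 4. P = [[1, 3, 7], [2], [6], [8]].
Insert 5: 5 bumps 7 from row 1; 7 appends to row 2. P = [[1, 3, 5], [2, 7], [6], [8]].
Insert 4: 4 bumps 5 from row 1; 5 bumps 7 from row 2; 7 appends to row 3. P = [[1, 3, 4], [2, 5], [6, 7], [8]].

So P = [[1, 3, 4], [2, 5], [6, 7], [8]], Q = [[1, 4, 5], [2, 7], [3, 8], [6]].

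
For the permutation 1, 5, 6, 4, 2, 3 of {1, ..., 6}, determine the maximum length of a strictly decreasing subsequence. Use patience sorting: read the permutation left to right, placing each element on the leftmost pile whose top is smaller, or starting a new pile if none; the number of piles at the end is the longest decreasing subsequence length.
3

1: new pile. tops = [1]
5: onto pile 1 (replacing 1). tops = [5]
6: onto pile 1 (replacing 5). tops = [6]
4: new pile. tops = [6, 4]
2: new pile. tops = [6, 4, 2]
3: onto pile 3 (replacing 2). tops = [6, 4, 3]

3 piles, so the longest decreasing subsequence has length 3.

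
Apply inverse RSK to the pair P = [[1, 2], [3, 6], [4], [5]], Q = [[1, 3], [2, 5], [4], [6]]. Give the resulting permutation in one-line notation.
Reverse the RSK construction: for i from n down to 1, find the cell of Q containing i, remove the entry at that cell from P, and reverse-bump it up through P; the value ejected from row 1 is w(i).

Step i=6: Q has 6 at row 4, column 1; remove 5 from row 4 of P and reverse-bump: 5 enters row 3 and ejects 4; 4 enters row 2 and ejects 3; 3 enters row 1 and ejects 2. So w(6) = 2. P is now [[1, 3], [4, 6], [5]].
Step i=5: Q has 5 at row 2, column 2; remove 6 from row 2 of P and reverse-bump: 6 enters row 1 and ejects 3. So w(5) = 3. P is now [[1, 6], [4], [5]].
Step i=4: Q has 4 at row 3, column 1; remove 5 from row 3 of P and reverse-bump: 5 enters row 2 and ejects 4; 4 enters row 1 and ejects 1. So w(4) = 1. P is now [[4, 6], [5]].
Step i=3: Q has 3 at row 1, column 2; remove that cell from P, ejecting 6. So w(3) = 6. P is now [[4], [5]].
Step i=2: Q has 2 at row 2, column 1; remove 5 from row 2 of P and reverse-bump: 5 enters row 1 and ejects 4. So w(2) = 4. P is now [[5]].
Step i=1: Q has 1 at row 1, column 1; remove that cell from P, ejecting 5. So w(1) = 5. P is now [].

So w = 5 4 6 1 3 2.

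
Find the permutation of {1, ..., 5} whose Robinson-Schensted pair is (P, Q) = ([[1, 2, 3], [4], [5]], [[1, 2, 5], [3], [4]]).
Reverse the RSK construction: for i from n down to 1, find the cell of Q containing i, remove the entry at that cell from P, and reverse-bump it up through P; the value ejected from row 1 is w(i).

Step i=5: Q has 5 at row 1, column 3; remove that cell from P, ejecting 3. So w(5) = 3. P is now [[1, 2], [4], [5]].
Step i=4: Q has 4 at row 3, column 1; remove 5 from row 3 of P and reverse-bump: 5 enters row 2 and ejects 4; 4 enters row 1 and ejects 2. So w(4) = 2. P is now [[1, 4], [5]].
Step i=3: Q has 3 at row 2, column 1; remove 5 from row 2 of P and reverse-bump: 5 enters row 1 and ejects 4. So w(3) = 4. P is now [[1, 5]].
Step i=2: Q has 2 at row 1, column 2; remove that cell from P, ejecting 5. So w(2) = 5. P is now [[1]].
Step i=1: Q has 1 at row 1, column 1; remove that cell from P, ejecting 1. So w(1) = 1. P is now [].

So w = 1 5 4 2 3.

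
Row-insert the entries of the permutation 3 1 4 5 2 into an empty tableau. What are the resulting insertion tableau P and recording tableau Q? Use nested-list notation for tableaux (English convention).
Insert each entry of the permutation into P by Schensted row insertion, recording in Q the position of each new cell.

After inserting 3: P = [[3]].
After inserting 1: P = [[1], [3]].
After inserting 4: P = [[1, 4], [3]].
After inserting 5: P = [[1, 4, 5], [3]].
After inserting 2: P = [[1, 2, 5], [3, 4]].

So P = [[1, 2, 5], [3, 4]], Q = [[1, 3, 4], [2, 5]].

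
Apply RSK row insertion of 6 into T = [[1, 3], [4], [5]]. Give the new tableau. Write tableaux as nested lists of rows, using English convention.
6 is larger than every entry of row 1, so it is appended to row 1. The new tableau is [[1, 3, 6], [4], [5]].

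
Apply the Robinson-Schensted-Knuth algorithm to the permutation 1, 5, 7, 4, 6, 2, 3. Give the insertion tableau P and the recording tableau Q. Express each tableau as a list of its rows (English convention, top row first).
P = [[1, 2, 3], [4, 6], [5, 7]], Q = [[1, 2, 3], [4, 5], [6, 7]]

Insert each entry of the permutation into P by Schensted row insertion, recording in Q the position of each new cell.

Insert 1: appended to row 1. P = [[1]].
Insert 5: appended to row 1. P = [[1, 5]].
Insert 7: appended to row 1. P = [[1, 5, 7]].
Insert 4: 4 bumps 5 from row 1; 5 starts row 2. P = [[1, 4, 7], [5]].
Insert 6: 6 bumps 7 from row 1; 7 appends to row 2. P = [[1, 4, 6], [5, 7]].
Insert 2: 2 bumps 4 from row 1; 4 bumps 5 from row 2; 5 starts row 3. P = [[1, 2, 6], [4, 7], [5]].
Insert 3: 3 bumps 6 from row 1; 6 bumps 7 from row 2; 7 appends to row 3. P = [[1, 2, 3], [4, 6], [5, 7]].

So P = [[1, 2, 3], [4, 6], [5, 7]], Q = [[1, 2, 3], [4, 5], [6, 7]].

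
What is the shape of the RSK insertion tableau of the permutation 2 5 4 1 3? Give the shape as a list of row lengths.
[2, 2, 1]

Row-insert each entry into an empty tableau.

After inserting 2: P = [[2]].
After inserting 5: P = [[2, 5]].
After inserting 4: P = [[2, 4], [5]].
After inserting 1: P = [[1, 4], [2], [5]].
After inserting 3: P = [[1, 3], [2, 4], [5]].

The final insertion tableau P = [[1, 3], [2, 4], [5]] has shape [2, 2, 1].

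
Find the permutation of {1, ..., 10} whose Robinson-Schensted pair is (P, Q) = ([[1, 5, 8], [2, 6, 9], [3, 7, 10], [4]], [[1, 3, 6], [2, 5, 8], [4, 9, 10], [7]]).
Reverse RSK: for i = n, n-1, ..., 1, locate i in Q, remove the corresponding corner cell from P, and reverse-bump its entry up through P; the value ejected from row 1 is w(i).

So w = 4 3 7 2 6 10 1 9 5 8.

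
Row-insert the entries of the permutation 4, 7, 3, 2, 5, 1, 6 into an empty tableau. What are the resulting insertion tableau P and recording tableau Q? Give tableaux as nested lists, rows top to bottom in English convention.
P = [[1, 5, 6], [2, 7], [3], [4]], Q = [[1, 2, 7], [3, 5], [4], [6]]

Insert each entry of the permutation into P by Schensted row insertion, recording in Q the position of each new cell.

After inserting 4: P = [[4]].
After inserting 7: P = [[4, 7]].
After inserting 3: P = [[3, 7], [4]].
After inserting 2: P = [[2, 7], [3], [4]].
After inserting 5: P = [[2, 5], [3, 7], [4]].
After inserting 1: P = [[1, 5], [2, 7], [3], [4]].
After inserting 6: P = [[1, 5, 6], [2, 7], [3], [4]].

So P = [[1, 5, 6], [2, 7], [3], [4]], Q = [[1, 2, 7], [3, 5], [4], [6]].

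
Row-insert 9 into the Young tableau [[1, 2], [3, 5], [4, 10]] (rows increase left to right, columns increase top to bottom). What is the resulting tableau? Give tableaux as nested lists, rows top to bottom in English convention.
9 is larger than every entry of row 1, so it is appended to row 1. The new tableau is [[1, 2, 9], [3, 5], [4, 10]].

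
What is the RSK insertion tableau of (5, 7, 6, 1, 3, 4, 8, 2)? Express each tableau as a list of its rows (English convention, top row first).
Insert 5: appended to row 1. P = [[5]].
Insert 7: appended to row 1. P = [[5, 7]].
Insert 6: 6 bumps 7 from row 1; 7 starts row 2. P = [[5, 6], [7]].
Insert 1: 1 bumps 5 from row 1; 5 bumps 7 from row 2; 7 starts row 3. P = [[1, 6], [5], [7]].
Insert 3: 3 bumps 6 from row 1; 6 appends to row 2. P = [[1, 3], [5, 6], [7]].
Insert 4: appended to row 1. P = [[1, 3, 4], [5, 6], [7]].
Insert 8: appended to row 1. P = [[1, 3, 4, 8], [5, 6], [7]].
Insert 2: 2 bumps 3 from row 1; 3 bumps 5 from row 2; 5 bumps 7 from row 3; 7 starts row 4. P = [[1, 2, 4, 8], [3, 6], [5], [7]].

So P = [[1, 2, 4, 8], [3, 6], [5], [7]].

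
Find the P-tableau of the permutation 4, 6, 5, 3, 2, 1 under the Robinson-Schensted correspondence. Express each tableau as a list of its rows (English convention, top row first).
After inserting 4: P = [[4]].
After inserting 6: P = [[4, 6]].
After inserting 5: P = [[4, 5], [6]].
After inserting 3: P = [[3, 5], [4], [6]].
After inserting 2: P = [[2, 5], [3], [4], [6]].
After inserting 1: P = [[1, 5], [2], [3], [4], [6]].

So P = [[1, 5], [2], [3], [4], [6]].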